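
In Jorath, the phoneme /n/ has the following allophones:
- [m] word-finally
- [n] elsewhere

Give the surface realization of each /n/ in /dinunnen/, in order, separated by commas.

Occurrence 1 (position 3): no conditioning environment matches → elsewhere allophone [n].
Occurrence 2 (position 5): no conditioning environment matches → elsewhere allophone [n].
Occurrence 3 (position 6): no conditioning environment matches → elsewhere allophone [n].
Occurrence 4 (position 8): word-finally → [m].

[n], [n], [n], [m]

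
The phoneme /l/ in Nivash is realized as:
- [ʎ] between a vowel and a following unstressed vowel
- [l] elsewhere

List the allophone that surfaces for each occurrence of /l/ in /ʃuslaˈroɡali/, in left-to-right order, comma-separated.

[l], [ʎ]

Occurrence 1 (position 4): no conditioning environment matches → elsewhere allophone [l].
Occurrence 2 (position 10): between a vowel and a following unstressed vowel → [ʎ].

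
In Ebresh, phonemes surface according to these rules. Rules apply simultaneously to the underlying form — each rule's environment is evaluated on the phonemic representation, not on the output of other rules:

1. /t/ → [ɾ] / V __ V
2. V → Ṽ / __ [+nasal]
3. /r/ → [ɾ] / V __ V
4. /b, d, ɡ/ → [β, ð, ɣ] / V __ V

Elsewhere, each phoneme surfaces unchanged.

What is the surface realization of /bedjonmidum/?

[bedjõnmiðũm]

/b/ — word-initial; rule 4 does not apply here → [b].
/e/ (between /b/ and /d/) is in the target of rule 2 but the environment (before a nasal consonant) is not met → [e].
/d/ (between /e/ and /j/) fails the environment for rule 4, so it stays [d].
/j/ (between /d/ and /o/) is unaffected → [j].
/o/ (between /j/ and /n/) occurs before a nasal consonant → [õ] by rule 2.
/n/ — not in any rule's target class → [n].
/m/ stays [m].
/i/ (between /m/ and /d/) fails the environment for rule 2, so it stays [i].
/d/ meets the environment for rule 4 (between two vowels) → [ð].
/u/ — between /d/ and /m/, before a nasal consonant — surfaces as [ũ] (rule 2).
/m/ — not in any rule's target class → [m].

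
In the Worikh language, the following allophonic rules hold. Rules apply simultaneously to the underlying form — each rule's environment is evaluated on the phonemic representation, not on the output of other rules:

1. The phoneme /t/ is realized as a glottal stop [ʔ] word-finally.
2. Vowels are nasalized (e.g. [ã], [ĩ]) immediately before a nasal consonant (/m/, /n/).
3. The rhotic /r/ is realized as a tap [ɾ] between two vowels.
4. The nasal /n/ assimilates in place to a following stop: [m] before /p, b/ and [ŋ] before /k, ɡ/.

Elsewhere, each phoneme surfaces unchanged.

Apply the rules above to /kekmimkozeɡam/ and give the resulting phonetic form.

/k/ stays [k].
/e/ — between /k/ and /k/; rule 2 does not apply here → [e].
/k/ — not in any rule's target class → [k].
/m/ (between /k/ and /i/): no rule targets it → [m].
/i/ (between /m/ and /m/): before a nasal consonant, so rule 2 applies → [ĩ].
/m/ (between /i/ and /k/) is unaffected → [m].
/k/ stays [k].
/o/ (between /k/ and /z/) is in the target of rule 2 but the environment (before a nasal consonant) is not met → [o].
/z/ (between /o/ and /e/): no rule targets it → [z].
/e/ (between /z/ and /ɡ/) is in the target of rule 2 but the environment (before a nasal consonant) is not met → [e].
/ɡ/ — not in any rule's target class → [ɡ].
/a/ — between /ɡ/ and /m/, before a nasal consonant — surfaces as [ã] (rule 2).
/m/ (word-final): no rule targets it → [m].

[kekmĩmkozeɡãm]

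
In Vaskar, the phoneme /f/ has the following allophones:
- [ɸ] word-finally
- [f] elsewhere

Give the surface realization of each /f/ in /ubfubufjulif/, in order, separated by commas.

Occurrence 1 (position 3): no conditioning environment matches → elsewhere allophone [f].
Occurrence 2 (position 7): no conditioning environment matches → elsewhere allophone [f].
Occurrence 3 (position 12): word-finally → [ɸ].

[f], [f], [ɸ]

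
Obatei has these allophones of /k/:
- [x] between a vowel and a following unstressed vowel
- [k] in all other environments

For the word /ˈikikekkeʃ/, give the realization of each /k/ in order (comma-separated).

Occurrence 1 (position 2): between a vowel and a following unstressed vowel → [x].
Occurrence 2 (position 4): between a vowel and a following unstressed vowel → [x].
Occurrence 3 (position 6): no conditioning environment matches → elsewhere allophone [k].
Occurrence 4 (position 7): no conditioning environment matches → elsewhere allophone [k].

[x], [x], [k], [k]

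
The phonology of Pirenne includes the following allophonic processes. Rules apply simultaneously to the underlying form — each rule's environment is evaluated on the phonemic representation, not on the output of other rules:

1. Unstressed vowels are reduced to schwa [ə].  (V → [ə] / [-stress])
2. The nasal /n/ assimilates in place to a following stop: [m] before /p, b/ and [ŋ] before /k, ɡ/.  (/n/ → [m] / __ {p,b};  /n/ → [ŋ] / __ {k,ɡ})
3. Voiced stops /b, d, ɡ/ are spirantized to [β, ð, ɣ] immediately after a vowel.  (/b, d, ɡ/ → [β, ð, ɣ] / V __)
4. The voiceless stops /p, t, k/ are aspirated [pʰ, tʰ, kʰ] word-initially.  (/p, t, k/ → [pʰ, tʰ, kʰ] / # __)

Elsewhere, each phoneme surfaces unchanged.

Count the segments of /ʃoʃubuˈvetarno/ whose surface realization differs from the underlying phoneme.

6

Segments that undergo a rule: /o/ → [ə] (rule 1); /u/ → [ə] (rule 1); /b/ → [β] (rule 3); /u/ → [ə] (rule 1); /a/ → [ə] (rule 1); /o/ → [ə] (rule 1).
All other segments surface unchanged.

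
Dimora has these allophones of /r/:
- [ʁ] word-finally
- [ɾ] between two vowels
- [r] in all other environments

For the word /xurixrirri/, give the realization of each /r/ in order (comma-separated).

[ɾ], [r], [r], [r]

Occurrence 1 (position 3): between two vowels → [ɾ].
Occurrence 2 (position 6): no conditioning environment matches → elsewhere allophone [r].
Occurrence 3 (position 8): no conditioning environment matches → elsewhere allophone [r].
Occurrence 4 (position 9): no conditioning environment matches → elsewhere allophone [r].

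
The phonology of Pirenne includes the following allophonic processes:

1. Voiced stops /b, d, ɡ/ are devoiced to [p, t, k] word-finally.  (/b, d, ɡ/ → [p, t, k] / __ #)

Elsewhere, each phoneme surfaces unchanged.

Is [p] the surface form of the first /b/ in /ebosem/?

No

/b/ (between /e/ and /o/) is in the target of rule 1 but the environment (word-finally) is not met → [b].
The actual realization is [b], not [p].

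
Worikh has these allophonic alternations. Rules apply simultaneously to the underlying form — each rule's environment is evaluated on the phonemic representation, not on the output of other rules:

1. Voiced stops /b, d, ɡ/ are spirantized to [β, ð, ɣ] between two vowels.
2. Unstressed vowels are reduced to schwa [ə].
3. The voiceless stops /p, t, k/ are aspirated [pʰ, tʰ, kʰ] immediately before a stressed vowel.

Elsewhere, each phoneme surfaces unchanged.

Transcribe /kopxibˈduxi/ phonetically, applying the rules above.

/k/ (word-initial) fails the environment for rule 3, so it stays [k].
Rule 2 applies to /o/ (between /k/ and /p/: in an unstressed syllable) → [ə].
/p/ (between /o/ and /x/) is in the target of rule 3 but the environment (immediately before a stressed vowel) is not met → [p].
/x/ stays [x].
/i/ (between /x/ and /b/) occurs in an unstressed syllable → [ə] by rule 2.
/b/ (between /i/ and /d/) fails the environment for rule 1, so it stays [b].
/d/ (between /b/ and /u/) fails the environment for rule 1, so it stays [d].
/u/ (between /d/ and /x/) fails the environment for rule 2, so it stays [u].
/x/ stays [x].
/i/ (word-final): in an unstressed syllable, so rule 2 applies → [ə].

[kəpxəbˈduxə]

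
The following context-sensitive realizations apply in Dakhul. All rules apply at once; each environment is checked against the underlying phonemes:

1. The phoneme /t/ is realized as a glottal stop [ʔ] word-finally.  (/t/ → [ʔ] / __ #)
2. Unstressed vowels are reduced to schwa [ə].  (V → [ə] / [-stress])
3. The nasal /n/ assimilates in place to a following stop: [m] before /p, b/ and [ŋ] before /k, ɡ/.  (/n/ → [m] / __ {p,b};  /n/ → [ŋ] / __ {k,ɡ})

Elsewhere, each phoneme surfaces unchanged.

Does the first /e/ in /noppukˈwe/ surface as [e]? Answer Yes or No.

/e/ — word-final; rule 2 does not apply here → [e].
The actual realization is [e], which matches [e].

Yes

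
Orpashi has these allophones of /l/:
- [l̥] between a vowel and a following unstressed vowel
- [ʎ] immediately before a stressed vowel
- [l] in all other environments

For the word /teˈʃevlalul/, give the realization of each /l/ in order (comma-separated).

[l], [l̥], [l]

Occurrence 1 (position 6): no conditioning environment matches → elsewhere allophone [l].
Occurrence 2 (position 8): between a vowel and a following unstressed vowel → [l̥].
Occurrence 3 (position 10): no conditioning environment matches → elsewhere allophone [l].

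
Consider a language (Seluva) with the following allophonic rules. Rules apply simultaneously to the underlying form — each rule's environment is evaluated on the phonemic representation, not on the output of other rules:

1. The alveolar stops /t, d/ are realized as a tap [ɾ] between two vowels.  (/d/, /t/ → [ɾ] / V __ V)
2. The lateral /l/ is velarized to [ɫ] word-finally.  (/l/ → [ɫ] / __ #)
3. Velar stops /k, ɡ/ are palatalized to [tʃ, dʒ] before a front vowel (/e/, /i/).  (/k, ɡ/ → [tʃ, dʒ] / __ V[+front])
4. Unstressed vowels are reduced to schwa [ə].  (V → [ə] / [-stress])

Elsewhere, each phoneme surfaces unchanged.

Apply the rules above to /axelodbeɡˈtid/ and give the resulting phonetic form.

/a/ (word-initial): in an unstressed syllable, so rule 4 applies → [ə].
/x/ (between /a/ and /e/): no rule targets it → [x].
/e/ (between /x/ and /l/): in an unstressed syllable, so rule 4 applies → [ə].
/l/ (between /e/ and /o/) fails the environment for rule 2, so it stays [l].
/o/ (between /l/ and /d/) occurs in an unstressed syllable → [ə] by rule 4.
/d/ (between /o/ and /b/) is in the target of rule 1 but the environment (between two vowels) is not met → [d].
/b/ (between /d/ and /e/): no rule targets it → [b].
/e/ (between /b/ and /ɡ/) occurs in an unstressed syllable → [ə] by rule 4.
/ɡ/ (between /e/ and /t/): rule 3 targets it, but not before a front vowel → unchanged [ɡ].
/t/ (between /ɡ/ and /i/) fails the environment for rule 1, so it stays [t].
/i/ (between /t/ and /d/) fails the environment for rule 4, so it stays [i].
/d/ (word-final): rule 1 targets it, but not between two vowels → unchanged [d].

[əxələdbəɡˈtid]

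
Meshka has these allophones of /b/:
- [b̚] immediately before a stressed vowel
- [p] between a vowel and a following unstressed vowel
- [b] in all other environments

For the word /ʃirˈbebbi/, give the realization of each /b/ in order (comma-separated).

[b̚], [b], [b]

Occurrence 1 (position 4): immediately before a stressed vowel → [b̚].
Occurrence 2 (position 6): no conditioning environment matches → elsewhere allophone [b].
Occurrence 3 (position 7): no conditioning environment matches → elsewhere allophone [b].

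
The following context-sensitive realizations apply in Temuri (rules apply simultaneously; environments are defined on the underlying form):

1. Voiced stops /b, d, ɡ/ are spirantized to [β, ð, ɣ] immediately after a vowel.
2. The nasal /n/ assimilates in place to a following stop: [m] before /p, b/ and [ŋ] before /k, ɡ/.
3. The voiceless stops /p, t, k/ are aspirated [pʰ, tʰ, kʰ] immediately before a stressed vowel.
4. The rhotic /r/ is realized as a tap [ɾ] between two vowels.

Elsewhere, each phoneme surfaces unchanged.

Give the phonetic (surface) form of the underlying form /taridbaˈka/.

/t/ (word-initial): rule 3 targets it, but not immediately before a stressed vowel → unchanged [t].
/a/ (between /t/ and /r/): no rule targets it → [a].
/r/ meets the environment for rule 4 (between two vowels) → [ɾ].
/i/ (between /r/ and /d/) is unaffected → [i].
/d/ — between /i/ and /b/, immediately after a vowel — surfaces as [ð] (rule 1).
/b/ — between /d/ and /a/; rule 1 does not apply here → [b].
/a/ stays [a].
Rule 3 applies to /k/ (between /a/ and /a/: immediately before a stressed vowel) → [kʰ].
/a/ — not in any rule's target class → [a].

[taɾiðbaˈkʰa]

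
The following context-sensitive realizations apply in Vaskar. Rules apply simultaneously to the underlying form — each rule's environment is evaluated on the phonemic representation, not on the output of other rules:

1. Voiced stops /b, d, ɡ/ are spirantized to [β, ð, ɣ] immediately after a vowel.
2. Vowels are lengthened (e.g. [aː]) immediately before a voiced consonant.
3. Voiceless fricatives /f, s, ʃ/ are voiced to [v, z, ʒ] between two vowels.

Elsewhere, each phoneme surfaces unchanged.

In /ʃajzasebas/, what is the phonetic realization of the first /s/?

[z]

/s/ meets the environment for rule 3 (between two vowels) → [z].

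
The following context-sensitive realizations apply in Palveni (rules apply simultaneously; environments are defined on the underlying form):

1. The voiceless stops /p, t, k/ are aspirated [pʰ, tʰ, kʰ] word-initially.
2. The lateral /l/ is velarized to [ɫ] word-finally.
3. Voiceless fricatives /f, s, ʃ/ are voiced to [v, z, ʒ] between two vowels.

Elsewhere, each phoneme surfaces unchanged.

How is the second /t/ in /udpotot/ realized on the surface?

/t/ (word-final) fails the environment for rule 1, so it stays [t].

[t]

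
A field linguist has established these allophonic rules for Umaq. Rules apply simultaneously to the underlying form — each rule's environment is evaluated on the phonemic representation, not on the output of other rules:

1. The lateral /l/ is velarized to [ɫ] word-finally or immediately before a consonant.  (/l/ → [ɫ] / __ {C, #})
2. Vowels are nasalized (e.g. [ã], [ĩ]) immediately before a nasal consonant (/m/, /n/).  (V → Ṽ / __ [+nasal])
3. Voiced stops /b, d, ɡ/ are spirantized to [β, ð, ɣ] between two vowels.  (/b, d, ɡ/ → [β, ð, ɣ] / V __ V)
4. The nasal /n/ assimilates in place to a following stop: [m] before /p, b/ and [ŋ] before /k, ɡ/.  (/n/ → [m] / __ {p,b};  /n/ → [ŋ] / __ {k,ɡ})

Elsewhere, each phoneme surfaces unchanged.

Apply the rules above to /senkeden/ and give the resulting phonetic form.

Rule 2 applies to /e/ (between /s/ and /n/: before a nasal consonant) → [ẽ].
/n/ (between /e/ and /k/): before a labial or velar stop, so rule 4 applies → [ŋ].
/e/ (between /k/ and /d/) is in the target of rule 2 but the environment (before a nasal consonant) is not met → [e].
/d/ (between /e/ and /e/): between two vowels, so rule 3 applies → [ð].
Rule 2 applies to /e/ (between /d/ and /n/: before a nasal consonant) → [ẽ].
/n/ (word-final) is in the target of rule 4 but the environment (before a labial or velar stop) is not met → [n].

[sẽŋkeðẽn]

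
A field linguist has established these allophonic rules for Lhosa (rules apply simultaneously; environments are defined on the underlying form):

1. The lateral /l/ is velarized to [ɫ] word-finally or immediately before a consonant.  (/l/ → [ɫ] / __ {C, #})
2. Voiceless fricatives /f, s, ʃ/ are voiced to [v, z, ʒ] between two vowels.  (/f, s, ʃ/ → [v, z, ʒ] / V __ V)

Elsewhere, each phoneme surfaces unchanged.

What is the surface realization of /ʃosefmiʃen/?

[ʃozefmiʒen]

/ʃ/ (word-initial): rule 2 targets it, but not between two vowels → unchanged [ʃ].
/o/ (between /ʃ/ and /s/) is unaffected → [o].
Rule 2 applies to /s/ (between /o/ and /e/: between two vowels) → [z].
/e/ — not in any rule's target class → [e].
/f/ (between /e/ and /m/) fails the environment for rule 2, so it stays [f].
/m/ stays [m].
/i/ — not in any rule's target class → [i].
/ʃ/ — between /i/ and /e/, between two vowels — surfaces as [ʒ] (rule 2).
/e/ stays [e].
/n/ — not in any rule's target class → [n].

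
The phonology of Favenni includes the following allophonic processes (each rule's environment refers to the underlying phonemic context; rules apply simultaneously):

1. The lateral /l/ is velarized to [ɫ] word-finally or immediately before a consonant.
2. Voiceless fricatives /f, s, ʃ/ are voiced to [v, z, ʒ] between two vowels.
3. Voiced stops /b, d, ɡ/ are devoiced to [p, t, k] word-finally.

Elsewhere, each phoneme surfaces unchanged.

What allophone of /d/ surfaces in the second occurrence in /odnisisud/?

/d/ (word-final): word-finally, so rule 3 applies → [t].

[t]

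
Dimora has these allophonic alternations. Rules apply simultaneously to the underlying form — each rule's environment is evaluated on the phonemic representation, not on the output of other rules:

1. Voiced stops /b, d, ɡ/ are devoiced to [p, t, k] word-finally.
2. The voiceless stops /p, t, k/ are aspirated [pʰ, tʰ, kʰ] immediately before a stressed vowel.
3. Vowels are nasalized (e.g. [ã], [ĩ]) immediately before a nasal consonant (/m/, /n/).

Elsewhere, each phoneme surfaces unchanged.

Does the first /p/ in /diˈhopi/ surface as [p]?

Yes

/p/ (between /o/ and /i/) fails the environment for rule 2, so it stays [p].
The actual realization is [p], which matches [p].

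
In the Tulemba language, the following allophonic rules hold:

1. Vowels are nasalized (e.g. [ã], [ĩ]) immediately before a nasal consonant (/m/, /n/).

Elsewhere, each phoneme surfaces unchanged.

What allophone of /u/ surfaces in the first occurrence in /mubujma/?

/u/ (between /m/ and /b/) is in the target of rule 1 but the environment (before a nasal consonant) is not met → [u].

[u]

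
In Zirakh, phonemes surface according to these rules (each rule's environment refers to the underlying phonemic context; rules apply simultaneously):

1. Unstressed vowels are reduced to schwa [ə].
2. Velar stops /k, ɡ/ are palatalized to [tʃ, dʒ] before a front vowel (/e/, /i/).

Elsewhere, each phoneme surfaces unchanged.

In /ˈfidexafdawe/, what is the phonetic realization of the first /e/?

[ə]

/e/ meets the environment for rule 1 (in an unstressed syllable) → [ə].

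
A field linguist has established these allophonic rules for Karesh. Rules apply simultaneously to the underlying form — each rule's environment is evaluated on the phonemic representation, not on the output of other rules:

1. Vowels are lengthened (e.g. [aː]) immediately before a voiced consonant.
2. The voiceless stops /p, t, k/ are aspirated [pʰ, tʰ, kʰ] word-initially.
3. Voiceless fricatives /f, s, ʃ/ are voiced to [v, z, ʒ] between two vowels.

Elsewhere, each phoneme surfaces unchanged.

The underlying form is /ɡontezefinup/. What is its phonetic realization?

[ɡoːnteːzeviːnup]

/o/ — between /ɡ/ and /n/, before a voiced consonant — surfaces as [oː] (rule 1).
/t/ (between /n/ and /e/): rule 2 targets it, but not word-initially → unchanged [t].
/e/ (between /t/ and /z/) occurs before a voiced consonant → [eː] by rule 1.
/e/ (between /z/ and /f/): rule 1 targets it, but not before a voiced consonant → unchanged [e].
/f/ meets the environment for rule 3 (between two vowels) → [v].
/i/ (between /f/ and /n/) occurs before a voiced consonant → [iː] by rule 1.
/u/ — between /n/ and /p/; rule 1 does not apply here → [u].
/p/ — word-final; rule 2 does not apply here → [p].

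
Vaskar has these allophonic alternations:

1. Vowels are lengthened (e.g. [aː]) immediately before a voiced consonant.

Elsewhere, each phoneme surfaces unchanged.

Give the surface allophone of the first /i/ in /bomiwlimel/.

/i/ (between /m/ and /w/): before a voiced consonant, so rule 1 applies → [iː].

[iː]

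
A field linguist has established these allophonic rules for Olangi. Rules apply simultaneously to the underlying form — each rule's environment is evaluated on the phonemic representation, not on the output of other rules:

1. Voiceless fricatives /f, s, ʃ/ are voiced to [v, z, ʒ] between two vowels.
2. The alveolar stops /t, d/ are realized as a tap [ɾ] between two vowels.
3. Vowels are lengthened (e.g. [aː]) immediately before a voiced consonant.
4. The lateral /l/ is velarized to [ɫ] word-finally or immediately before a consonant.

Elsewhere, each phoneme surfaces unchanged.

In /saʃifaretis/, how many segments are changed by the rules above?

4

Segments that undergo a rule: /ʃ/ → [ʒ] (rule 1); /f/ → [v] (rule 1); /a/ → [aː] (rule 3); /t/ → [ɾ] (rule 2).
All other segments surface unchanged.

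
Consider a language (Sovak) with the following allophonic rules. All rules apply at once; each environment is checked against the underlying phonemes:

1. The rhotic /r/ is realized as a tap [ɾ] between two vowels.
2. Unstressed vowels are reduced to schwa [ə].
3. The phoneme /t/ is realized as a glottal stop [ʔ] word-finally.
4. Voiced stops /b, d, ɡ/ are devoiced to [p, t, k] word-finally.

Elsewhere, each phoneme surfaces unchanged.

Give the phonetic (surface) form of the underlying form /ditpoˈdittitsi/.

/d/ (word-initial) is in the target of rule 4 but the environment (word-finally) is not met → [d].
/i/ (between /d/ and /t/) occurs in an unstressed syllable → [ə] by rule 2.
/t/ (between /i/ and /p/) fails the environment for rule 3, so it stays [t].
/p/ — not in any rule's target class → [p].
/o/ (between /p/ and /d/): in an unstressed syllable, so rule 2 applies → [ə].
/d/ — between /o/ and /i/; rule 4 does not apply here → [d].
/i/ (between /d/ and /t/): rule 2 targets it, but not in an unstressed syllable → unchanged [i].
/t/ (between /i/ and /t/) fails the environment for rule 3, so it stays [t].
/t/ (between /t/ and /i/) fails the environment for rule 3, so it stays [t].
/i/ meets the environment for rule 2 (in an unstressed syllable) → [ə].
/t/ — between /i/ and /s/; rule 3 does not apply here → [t].
/s/ (between /t/ and /i/): no rule targets it → [s].
/i/ — word-final, in an unstressed syllable — surfaces as [ə] (rule 2).

[dətpəˈdittətsə]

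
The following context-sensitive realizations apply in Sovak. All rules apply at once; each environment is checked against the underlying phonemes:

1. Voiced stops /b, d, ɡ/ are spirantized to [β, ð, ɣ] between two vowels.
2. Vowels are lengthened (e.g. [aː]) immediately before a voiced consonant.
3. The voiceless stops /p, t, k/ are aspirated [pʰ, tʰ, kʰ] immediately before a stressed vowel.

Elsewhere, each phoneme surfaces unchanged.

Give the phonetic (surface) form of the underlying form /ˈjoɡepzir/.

/j/ stays [j].
/o/ — between /j/ and /ɡ/, before a voiced consonant — surfaces as [oː] (rule 2).
/ɡ/ — between /o/ and /e/, between two vowels — surfaces as [ɣ] (rule 1).
/e/ (between /ɡ/ and /p/): rule 2 targets it, but not before a voiced consonant → unchanged [e].
/p/ (between /e/ and /z/): rule 3 targets it, but not immediately before a stressed vowel → unchanged [p].
/z/ — not in any rule's target class → [z].
Rule 2 applies to /i/ (between /z/ and /r/: before a voiced consonant) → [iː].
/r/ (word-final) is unaffected → [r].

[ˈjoːɣepziːr]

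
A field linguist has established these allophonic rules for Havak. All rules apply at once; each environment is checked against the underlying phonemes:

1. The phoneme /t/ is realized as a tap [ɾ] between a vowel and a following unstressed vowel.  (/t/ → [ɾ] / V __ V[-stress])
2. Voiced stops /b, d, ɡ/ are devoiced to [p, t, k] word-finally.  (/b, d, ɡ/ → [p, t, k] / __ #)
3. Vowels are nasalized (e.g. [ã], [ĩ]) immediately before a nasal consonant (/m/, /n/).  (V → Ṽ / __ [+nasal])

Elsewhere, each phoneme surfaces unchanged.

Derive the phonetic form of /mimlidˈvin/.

[mĩmlidˈvĩn]

/m/ stays [m].
/i/ (between /m/ and /m/): before a nasal consonant, so rule 3 applies → [ĩ].
/m/ (between /i/ and /l/): no rule targets it → [m].
/l/ (between /m/ and /i/): no rule targets it → [l].
/i/ (between /l/ and /d/) fails the environment for rule 3, so it stays [i].
/d/ (between /i/ and /v/) is in the target of rule 2 but the environment (word-finally) is not met → [d].
/v/ (between /d/ and /i/) is unaffected → [v].
/i/ (between /v/ and /n/) occurs before a nasal consonant → [ĩ] by rule 3.
/n/ — not in any rule's target class → [n].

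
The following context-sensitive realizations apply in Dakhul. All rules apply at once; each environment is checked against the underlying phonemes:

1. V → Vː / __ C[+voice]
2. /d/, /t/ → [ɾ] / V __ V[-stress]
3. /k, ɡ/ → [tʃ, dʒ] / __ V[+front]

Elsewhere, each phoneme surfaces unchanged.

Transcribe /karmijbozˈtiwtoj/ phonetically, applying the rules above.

/k/ (word-initial) fails the environment for rule 3, so it stays [k].
/a/ meets the environment for rule 1 (before a voiced consonant) → [aː].
Rule 1 applies to /i/ (between /m/ and /j/: before a voiced consonant) → [iː].
/o/ (between /b/ and /z/) occurs before a voiced consonant → [oː] by rule 1.
/t/ (between /z/ and /i/) fails the environment for rule 2, so it stays [t].
/i/ — between /t/ and /w/, before a voiced consonant — surfaces as [iː] (rule 1).
/t/ (between /w/ and /o/) is in the target of rule 2 but the environment (between a vowel and a following unstressed vowel) is not met → [t].
Rule 1 applies to /o/ (between /t/ and /j/: before a voiced consonant) → [oː].

[kaːrmiːjboːzˈtiːwtoːj]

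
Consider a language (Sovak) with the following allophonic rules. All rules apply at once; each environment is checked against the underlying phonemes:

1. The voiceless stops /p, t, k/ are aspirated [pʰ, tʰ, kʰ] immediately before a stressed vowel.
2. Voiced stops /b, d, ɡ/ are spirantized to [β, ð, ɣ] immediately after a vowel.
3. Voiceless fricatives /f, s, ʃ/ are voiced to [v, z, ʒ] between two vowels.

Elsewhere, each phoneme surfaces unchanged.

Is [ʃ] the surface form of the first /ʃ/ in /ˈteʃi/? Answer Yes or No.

No

/ʃ/ (between /e/ and /i/): between two vowels, so rule 3 applies → [ʒ].
The actual realization is [ʒ], not [ʃ].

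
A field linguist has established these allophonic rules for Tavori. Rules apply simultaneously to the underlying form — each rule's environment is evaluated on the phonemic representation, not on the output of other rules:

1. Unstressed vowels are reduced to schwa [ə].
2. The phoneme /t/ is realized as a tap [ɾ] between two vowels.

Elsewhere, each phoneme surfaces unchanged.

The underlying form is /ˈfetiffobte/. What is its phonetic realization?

[ˈfeɾəffəbtə]

/f/ (word-initial) is unaffected → [f].
/e/ (between /f/ and /t/) is in the target of rule 1 but the environment (in an unstressed syllable) is not met → [e].
/t/ (between /e/ and /i/): between two vowels, so rule 2 applies → [ɾ].
/i/ (between /t/ and /f/) occurs in an unstressed syllable → [ə] by rule 1.
/f/ (between /i/ and /f/) is unaffected → [f].
/f/ (between /f/ and /o/): no rule targets it → [f].
/o/ (between /f/ and /b/): in an unstressed syllable, so rule 1 applies → [ə].
/b/ stays [b].
/t/ (between /b/ and /e/) fails the environment for rule 2, so it stays [t].
Rule 1 applies to /e/ (word-final: in an unstressed syllable) → [ə].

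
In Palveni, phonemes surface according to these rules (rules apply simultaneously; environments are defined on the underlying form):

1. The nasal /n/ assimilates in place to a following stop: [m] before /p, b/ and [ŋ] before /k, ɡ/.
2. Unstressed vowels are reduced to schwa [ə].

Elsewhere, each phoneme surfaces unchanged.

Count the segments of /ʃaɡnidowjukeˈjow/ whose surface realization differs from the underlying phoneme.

5

Segments that undergo a rule: /a/ → [ə] (rule 2); /i/ → [ə] (rule 2); /o/ → [ə] (rule 2); /u/ → [ə] (rule 2); /e/ → [ə] (rule 2).
All other segments surface unchanged.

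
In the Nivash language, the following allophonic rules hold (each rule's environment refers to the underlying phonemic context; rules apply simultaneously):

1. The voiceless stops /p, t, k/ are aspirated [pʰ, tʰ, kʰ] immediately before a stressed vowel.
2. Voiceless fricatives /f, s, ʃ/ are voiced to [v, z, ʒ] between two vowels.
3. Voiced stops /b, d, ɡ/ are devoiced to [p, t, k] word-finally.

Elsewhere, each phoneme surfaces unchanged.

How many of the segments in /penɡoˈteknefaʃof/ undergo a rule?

3

Segments that undergo a rule: /t/ → [tʰ] (rule 1); /f/ → [v] (rule 2); /ʃ/ → [ʒ] (rule 2).
All other segments surface unchanged.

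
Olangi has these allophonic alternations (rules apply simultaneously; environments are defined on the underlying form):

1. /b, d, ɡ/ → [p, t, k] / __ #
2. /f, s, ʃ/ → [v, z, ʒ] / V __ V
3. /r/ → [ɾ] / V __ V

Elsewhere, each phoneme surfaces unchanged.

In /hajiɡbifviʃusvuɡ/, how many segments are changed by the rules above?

2

Segments that undergo a rule: /ʃ/ → [ʒ] (rule 2); /ɡ/ → [k] (rule 1).
All other segments surface unchanged.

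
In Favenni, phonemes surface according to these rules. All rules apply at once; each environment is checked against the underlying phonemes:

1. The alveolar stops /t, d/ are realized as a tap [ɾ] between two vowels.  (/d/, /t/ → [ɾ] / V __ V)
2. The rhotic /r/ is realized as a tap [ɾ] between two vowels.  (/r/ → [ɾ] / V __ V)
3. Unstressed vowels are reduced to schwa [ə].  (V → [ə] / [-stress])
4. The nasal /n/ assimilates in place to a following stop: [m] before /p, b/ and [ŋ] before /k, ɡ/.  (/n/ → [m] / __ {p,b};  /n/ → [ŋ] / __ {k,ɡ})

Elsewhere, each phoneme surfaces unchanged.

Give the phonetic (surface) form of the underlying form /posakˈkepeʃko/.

[pəsəkˈkepəʃkə]

/o/ (between /p/ and /s/): in an unstressed syllable, so rule 3 applies → [ə].
/a/ — between /s/ and /k/, in an unstressed syllable — surfaces as [ə] (rule 3).
/e/ (between /k/ and /p/) is in the target of rule 3 but the environment (in an unstressed syllable) is not met → [e].
/e/ — between /p/ and /ʃ/, in an unstressed syllable — surfaces as [ə] (rule 3).
/o/ (word-final): in an unstressed syllable, so rule 3 applies → [ə].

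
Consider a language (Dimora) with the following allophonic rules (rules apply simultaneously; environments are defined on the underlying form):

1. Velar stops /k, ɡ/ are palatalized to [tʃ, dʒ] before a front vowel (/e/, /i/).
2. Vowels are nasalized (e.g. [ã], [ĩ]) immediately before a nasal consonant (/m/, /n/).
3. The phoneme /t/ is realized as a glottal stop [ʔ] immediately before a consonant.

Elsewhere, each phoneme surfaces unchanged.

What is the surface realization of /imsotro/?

/i/ — word-initial, before a nasal consonant — surfaces as [ĩ] (rule 2).
/o/ (between /s/ and /t/) is in the target of rule 2 but the environment (before a nasal consonant) is not met → [o].
/t/ (between /o/ and /r/) occurs immediately before a consonant → [ʔ] by rule 3.
/o/ (word-final) is in the target of rule 2 but the environment (before a nasal consonant) is not met → [o].

[ĩmsoʔro]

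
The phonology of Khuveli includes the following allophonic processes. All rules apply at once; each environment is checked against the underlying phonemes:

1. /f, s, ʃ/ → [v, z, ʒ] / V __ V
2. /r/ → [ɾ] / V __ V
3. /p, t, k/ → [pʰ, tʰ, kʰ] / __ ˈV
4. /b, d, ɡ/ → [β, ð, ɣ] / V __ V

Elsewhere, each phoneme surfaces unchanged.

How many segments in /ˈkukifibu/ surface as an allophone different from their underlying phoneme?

Segments that undergo a rule: /k/ → [kʰ] (rule 3); /f/ → [v] (rule 1); /b/ → [β] (rule 4).
All other segments surface unchanged.

3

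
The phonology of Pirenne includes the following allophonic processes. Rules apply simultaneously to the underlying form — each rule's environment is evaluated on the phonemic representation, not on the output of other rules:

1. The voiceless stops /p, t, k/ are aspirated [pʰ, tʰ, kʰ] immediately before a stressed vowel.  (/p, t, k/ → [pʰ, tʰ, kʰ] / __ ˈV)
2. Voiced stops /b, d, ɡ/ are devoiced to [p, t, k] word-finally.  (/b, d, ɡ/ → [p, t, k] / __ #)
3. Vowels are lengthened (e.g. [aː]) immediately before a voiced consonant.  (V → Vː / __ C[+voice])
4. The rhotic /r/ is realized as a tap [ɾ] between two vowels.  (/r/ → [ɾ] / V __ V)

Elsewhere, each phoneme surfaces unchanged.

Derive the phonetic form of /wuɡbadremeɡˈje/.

[wuːɡbaːdreːmeːɡˈje]

/w/ — not in any rule's target class → [w].
/u/ (between /w/ and /ɡ/) occurs before a voiced consonant → [uː] by rule 3.
/ɡ/ (between /u/ and /b/) fails the environment for rule 2, so it stays [ɡ].
/b/ (between /ɡ/ and /a/) fails the environment for rule 2, so it stays [b].
/a/ (between /b/ and /d/): before a voiced consonant, so rule 3 applies → [aː].
/d/ — between /a/ and /r/; rule 2 does not apply here → [d].
/r/ (between /d/ and /e/) is in the target of rule 4 but the environment (between two vowels) is not met → [r].
/e/ meets the environment for rule 3 (before a voiced consonant) → [eː].
/m/ stays [m].
Rule 3 applies to /e/ (between /m/ and /ɡ/: before a voiced consonant) → [eː].
/ɡ/ (between /e/ and /j/) is in the target of rule 2 but the environment (word-finally) is not met → [ɡ].
/j/ (between /ɡ/ and /e/): no rule targets it → [j].
/e/ (word-final): rule 3 targets it, but not before a voiced consonant → unchanged [e].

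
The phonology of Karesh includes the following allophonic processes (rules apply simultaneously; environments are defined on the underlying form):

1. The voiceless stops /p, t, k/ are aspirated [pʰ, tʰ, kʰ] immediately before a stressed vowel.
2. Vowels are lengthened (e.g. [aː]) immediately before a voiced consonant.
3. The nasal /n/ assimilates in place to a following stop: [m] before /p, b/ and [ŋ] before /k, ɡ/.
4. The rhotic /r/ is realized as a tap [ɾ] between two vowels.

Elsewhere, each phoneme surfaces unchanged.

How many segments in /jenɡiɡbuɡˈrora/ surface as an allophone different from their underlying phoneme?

Segments that undergo a rule: /e/ → [eː] (rule 2); /n/ → [ŋ] (rule 3); /i/ → [iː] (rule 2); /u/ → [uː] (rule 2); /o/ → [oː] (rule 2); /r/ → [ɾ] (rule 4).
All other segments surface unchanged.

6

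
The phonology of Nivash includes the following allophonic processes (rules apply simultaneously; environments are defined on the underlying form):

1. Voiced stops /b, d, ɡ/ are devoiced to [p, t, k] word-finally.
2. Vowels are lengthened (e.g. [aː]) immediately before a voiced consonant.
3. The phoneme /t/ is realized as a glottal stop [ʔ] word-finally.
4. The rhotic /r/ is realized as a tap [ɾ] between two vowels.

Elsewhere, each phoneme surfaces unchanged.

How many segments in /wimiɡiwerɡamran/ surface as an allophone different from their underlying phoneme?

Segments that undergo a rule: /i/ → [iː] (rule 2); /i/ → [iː] (rule 2); /i/ → [iː] (rule 2); /e/ → [eː] (rule 2); /a/ → [aː] (rule 2); /a/ → [aː] (rule 2).
All other segments surface unchanged.

6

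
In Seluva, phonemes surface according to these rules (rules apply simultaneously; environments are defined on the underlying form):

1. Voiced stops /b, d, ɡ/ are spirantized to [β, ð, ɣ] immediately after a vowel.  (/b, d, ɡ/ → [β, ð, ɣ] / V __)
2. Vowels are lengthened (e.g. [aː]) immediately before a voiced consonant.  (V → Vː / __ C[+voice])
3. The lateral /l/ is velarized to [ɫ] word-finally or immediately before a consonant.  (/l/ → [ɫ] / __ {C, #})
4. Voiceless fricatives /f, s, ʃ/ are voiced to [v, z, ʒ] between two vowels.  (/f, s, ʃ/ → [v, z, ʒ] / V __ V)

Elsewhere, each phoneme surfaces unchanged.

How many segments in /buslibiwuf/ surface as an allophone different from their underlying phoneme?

Segments that undergo a rule: /i/ → [iː] (rule 2); /b/ → [β] (rule 1); /i/ → [iː] (rule 2).
All other segments surface unchanged.

3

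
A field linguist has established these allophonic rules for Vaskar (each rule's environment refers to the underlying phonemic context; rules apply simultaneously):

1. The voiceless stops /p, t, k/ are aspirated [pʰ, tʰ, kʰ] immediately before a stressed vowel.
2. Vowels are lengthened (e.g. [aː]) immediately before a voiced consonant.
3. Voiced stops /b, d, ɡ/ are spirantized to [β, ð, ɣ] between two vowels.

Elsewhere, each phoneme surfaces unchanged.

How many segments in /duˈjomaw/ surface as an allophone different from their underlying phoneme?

Segments that undergo a rule: /u/ → [uː] (rule 2); /o/ → [oː] (rule 2); /a/ → [aː] (rule 2).
All other segments surface unchanged.

3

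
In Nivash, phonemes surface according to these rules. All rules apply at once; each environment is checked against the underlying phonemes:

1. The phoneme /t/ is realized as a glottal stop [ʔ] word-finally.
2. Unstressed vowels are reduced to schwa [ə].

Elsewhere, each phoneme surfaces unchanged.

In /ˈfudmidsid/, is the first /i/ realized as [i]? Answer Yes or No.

No

/i/ meets the environment for rule 2 (in an unstressed syllable) → [ə].
The actual realization is [ə], not [i].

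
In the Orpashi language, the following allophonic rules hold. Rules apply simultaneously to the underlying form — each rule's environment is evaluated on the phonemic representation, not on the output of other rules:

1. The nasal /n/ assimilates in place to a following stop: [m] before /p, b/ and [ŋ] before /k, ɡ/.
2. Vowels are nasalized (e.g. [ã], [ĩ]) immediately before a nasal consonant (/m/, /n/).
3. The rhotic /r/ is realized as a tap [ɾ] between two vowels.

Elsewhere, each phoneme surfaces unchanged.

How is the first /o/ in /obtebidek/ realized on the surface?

[o]

/o/ (word-initial): rule 2 targets it, but not before a nasal consonant → unchanged [o].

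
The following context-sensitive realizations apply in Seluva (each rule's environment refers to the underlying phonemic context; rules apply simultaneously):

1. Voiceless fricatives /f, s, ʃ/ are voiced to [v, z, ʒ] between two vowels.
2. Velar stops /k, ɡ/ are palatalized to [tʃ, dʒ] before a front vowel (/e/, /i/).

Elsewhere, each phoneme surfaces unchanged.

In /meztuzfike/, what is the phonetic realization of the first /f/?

/f/ (between /z/ and /i/) is in the target of rule 1 but the environment (between two vowels) is not met → [f].

[f]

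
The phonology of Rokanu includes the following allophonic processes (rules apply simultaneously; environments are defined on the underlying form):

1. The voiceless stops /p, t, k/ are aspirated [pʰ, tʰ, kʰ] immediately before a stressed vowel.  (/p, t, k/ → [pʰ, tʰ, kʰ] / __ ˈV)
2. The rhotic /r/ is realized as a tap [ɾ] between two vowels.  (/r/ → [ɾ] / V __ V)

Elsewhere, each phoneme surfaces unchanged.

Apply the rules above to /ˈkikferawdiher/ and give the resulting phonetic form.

/k/ (word-initial): immediately before a stressed vowel, so rule 1 applies → [kʰ].
/i/ — not in any rule's target class → [i].
/k/ (between /i/ and /f/): rule 1 targets it, but not immediately before a stressed vowel → unchanged [k].
/f/ (between /k/ and /e/) is unaffected → [f].
/e/ (between /f/ and /r/) is unaffected → [e].
/r/ (between /e/ and /a/) occurs between two vowels → [ɾ] by rule 2.
/a/ — not in any rule's target class → [a].
/w/ stays [w].
/d/ stays [d].
/i/ — not in any rule's target class → [i].
/h/ stays [h].
/e/ — not in any rule's target class → [e].
/r/ (word-final): rule 2 targets it, but not between two vowels → unchanged [r].

[ˈkʰikfeɾawdiher]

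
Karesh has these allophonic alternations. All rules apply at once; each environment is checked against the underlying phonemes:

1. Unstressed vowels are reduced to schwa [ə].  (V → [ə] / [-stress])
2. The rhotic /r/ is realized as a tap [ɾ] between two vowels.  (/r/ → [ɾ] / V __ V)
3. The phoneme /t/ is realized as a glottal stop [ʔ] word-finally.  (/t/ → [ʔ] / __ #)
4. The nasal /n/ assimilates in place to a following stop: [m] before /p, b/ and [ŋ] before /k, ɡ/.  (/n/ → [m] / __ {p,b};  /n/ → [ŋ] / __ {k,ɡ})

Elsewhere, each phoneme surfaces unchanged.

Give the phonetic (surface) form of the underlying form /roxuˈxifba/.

/r/ (word-initial) is in the target of rule 2 but the environment (between two vowels) is not met → [r].
/o/ (between /r/ and /x/) occurs in an unstressed syllable → [ə] by rule 1.
/x/ — not in any rule's target class → [x].
/u/ — between /x/ and /x/, in an unstressed syllable — surfaces as [ə] (rule 1).
/x/ (between /u/ and /i/): no rule targets it → [x].
/i/ (between /x/ and /f/) is in the target of rule 1 but the environment (in an unstressed syllable) is not met → [i].
/f/ (between /i/ and /b/) is unaffected → [f].
/b/ (between /f/ and /a/) is unaffected → [b].
/a/ (word-final): in an unstressed syllable, so rule 1 applies → [ə].

[rəxəˈxifbə]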